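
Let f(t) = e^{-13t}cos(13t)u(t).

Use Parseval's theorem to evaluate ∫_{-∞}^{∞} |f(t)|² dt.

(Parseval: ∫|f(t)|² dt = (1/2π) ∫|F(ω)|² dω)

∫|f(t)|² dt = \frac{3}{104}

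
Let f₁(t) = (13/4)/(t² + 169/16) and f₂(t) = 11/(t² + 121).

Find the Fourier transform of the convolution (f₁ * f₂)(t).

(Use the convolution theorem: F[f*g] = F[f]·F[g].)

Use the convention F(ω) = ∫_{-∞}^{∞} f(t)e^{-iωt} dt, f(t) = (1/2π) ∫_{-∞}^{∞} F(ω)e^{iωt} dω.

F[f₁*f₂](ω) = \pi^{2} e^{- \frac{57 \left|{\omega}\right|}{4}}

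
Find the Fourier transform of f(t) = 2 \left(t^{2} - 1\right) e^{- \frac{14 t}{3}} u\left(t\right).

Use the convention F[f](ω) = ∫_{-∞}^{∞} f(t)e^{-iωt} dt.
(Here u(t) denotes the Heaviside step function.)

F(ω) = \frac{6 \left(54 i \omega - \left(3 i \omega + 14\right)^{3} + 252\right)}{\left(3 i \omega + 14\right)^{4}}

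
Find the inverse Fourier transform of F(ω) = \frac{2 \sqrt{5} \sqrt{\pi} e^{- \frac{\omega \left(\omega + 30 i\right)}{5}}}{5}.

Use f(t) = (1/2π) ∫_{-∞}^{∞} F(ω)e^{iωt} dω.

f(t) = e^{- \frac{5 \left(t - 6\right)^{2}}{4}}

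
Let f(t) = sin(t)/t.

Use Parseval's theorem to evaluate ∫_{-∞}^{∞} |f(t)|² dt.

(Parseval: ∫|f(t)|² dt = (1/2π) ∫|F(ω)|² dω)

∫|f(t)|² dt = \pi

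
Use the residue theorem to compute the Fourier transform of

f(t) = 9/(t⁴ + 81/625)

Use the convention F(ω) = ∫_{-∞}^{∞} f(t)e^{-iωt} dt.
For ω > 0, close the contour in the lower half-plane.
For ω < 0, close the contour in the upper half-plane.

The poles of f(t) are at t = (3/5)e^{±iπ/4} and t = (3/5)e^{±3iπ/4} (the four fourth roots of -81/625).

Let g(z) = f(z)e^{-iωz}; for large |z| the factor e^{-iωz} decays in the lower half-plane when ω > 0 and in the upper half-plane when ω < 0.

Case ω > 0 (lower half-plane, clockwise contour ⇒ F(ω) = -2πi·ΣRes):
  Res_{z = - \frac{3 \sqrt{2}}{10} - \frac{3 \sqrt{2} i}{10}} g(z) = \frac{125 \sqrt{2} i \left(1 - i\right) e^{\frac{3 \sqrt{2} \omega \left(-1 + i\right)}{10}}}{24}
  Res_{z = \frac{3 \sqrt{2}}{10} - \frac{3 \sqrt{2} i}{10}} g(z) = \frac{125 \sqrt{2} i \left(1 + i\right) e^{- \frac{3 \sqrt{2} \omega \left(1 + i\right)}{10}}}{24}
  F(ω) = -2πi·ΣRes = \frac{125 \sqrt{2} \pi \left(1 - i\right) \left(e^{\frac{3 \sqrt{2} i \omega}{5}} + i\right) e^{- \frac{3 \sqrt{2} \omega \left(1 + i\right)}{10}}}{12} = \frac{125 \pi e^{- \frac{3 \sqrt{2} \omega}{10}} \sin{\left(\frac{3 \sqrt{2} \omega}{10} + \frac{\pi}{4} \right)}}{3}

Case ω < 0 (upper half-plane, counterclockwise contour ⇒ F(ω) = +2πi·ΣRes):
  Res_{z = \frac{3 \sqrt{2}}{10} + \frac{3 \sqrt{2} i}{10}} g(z) = \frac{125 \sqrt{2} i \left(-1 + i\right) e^{\frac{3 \sqrt{2} \omega \left(1 - i\right)}{10}}}{24}
  Res_{z = - \frac{3 \sqrt{2}}{10} + \frac{3 \sqrt{2} i}{10}} g(z) = \frac{125 \sqrt{2} \left(1 - i\right) e^{\frac{3 \sqrt{2} \omega \left(1 + i\right)}{10}}}{24}
  F(ω) = 2πi·ΣRes = - \frac{125 \sqrt{2} i \pi \left(i \left(1 - i\right) e^{\frac{3 \sqrt{2} \omega \left(1 - i\right)}{10}} - \left(1 - i\right) e^{\frac{3 \sqrt{2} \omega \left(1 + i\right)}{10}}\right)}{12} = \frac{125 \pi e^{\frac{3 \sqrt{2} \omega}{10}} \cos{\left(\frac{3 \sqrt{2} \omega}{10} + \frac{\pi}{4} \right)}}{3}

Both cases combine into a single formula in |ω|:

F(ω) = \frac{125 \pi e^{- \frac{3 \sqrt{2} \left|{\omega}\right|}{10}} \sin{\left(\frac{3 \sqrt{2} \left|{\omega}\right|}{10} + \frac{\pi}{4} \right)}}{3}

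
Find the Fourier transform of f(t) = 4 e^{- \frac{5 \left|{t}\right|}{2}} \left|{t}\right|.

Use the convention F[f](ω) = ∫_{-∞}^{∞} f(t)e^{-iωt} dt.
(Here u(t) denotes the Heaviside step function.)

F(ω) = \frac{32 \left(25 - 4 \omega^{2}\right)}{\left(4 \omega^{2} + 25\right)^{2}}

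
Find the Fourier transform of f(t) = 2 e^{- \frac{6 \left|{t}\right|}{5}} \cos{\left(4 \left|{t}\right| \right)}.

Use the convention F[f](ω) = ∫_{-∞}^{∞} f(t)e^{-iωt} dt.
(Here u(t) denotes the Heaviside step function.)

F(ω) = \frac{120 \left(25 \omega^{2} + 436\right)}{625 \omega^{4} - 18200 \omega^{2} + 190096}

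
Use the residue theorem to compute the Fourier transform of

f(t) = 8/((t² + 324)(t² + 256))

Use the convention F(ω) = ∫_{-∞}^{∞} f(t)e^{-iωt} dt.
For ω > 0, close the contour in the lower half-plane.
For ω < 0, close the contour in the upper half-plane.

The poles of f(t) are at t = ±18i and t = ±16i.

Let g(z) = f(z)e^{-iωz}; for large |z| the factor e^{-iωz} decays in the lower half-plane when ω > 0 and in the upper half-plane when ω < 0.

Case ω > 0 (lower half-plane, clockwise contour ⇒ F(ω) = -2πi·ΣRes):
  Res_{z = - 18 i} g(z) = - \frac{i e^{- 18 \omega}}{306}
  Res_{z = - 16 i} g(z) = \frac{i e^{- 16 \omega}}{272}
  F(ω) = -2πi·ΣRes = \frac{\pi \left(9 e^{2 \omega} - 8\right) e^{- 18 \omega}}{1224}

Case ω < 0 (upper half-plane, counterclockwise contour ⇒ F(ω) = +2πi·ΣRes):
  Res_{z = 18 i} g(z) = \frac{i e^{18 \omega}}{306}
  Res_{z = 16 i} g(z) = - \frac{i e^{16 \omega}}{272}
  F(ω) = 2πi·ΣRes = \frac{\pi \left(9 - 8 e^{2 \omega}\right) e^{16 \omega}}{1224}

Both cases combine into a single formula in |ω|:

F(ω) = \frac{\pi \left(9 e^{2 \left|{\omega}\right|} - 8\right) e^{- 18 \left|{\omega}\right|}}{1224}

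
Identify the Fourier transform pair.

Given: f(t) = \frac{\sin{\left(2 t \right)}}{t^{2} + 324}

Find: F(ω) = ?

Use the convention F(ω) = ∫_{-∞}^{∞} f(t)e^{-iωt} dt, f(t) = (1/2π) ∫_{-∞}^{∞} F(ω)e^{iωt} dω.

F(ω) = \frac{i \pi e^{- 18 \left|{\omega + 2}\right|}}{36} - \frac{i \pi e^{- 18 \left|{\omega - 2}\right|}}{36}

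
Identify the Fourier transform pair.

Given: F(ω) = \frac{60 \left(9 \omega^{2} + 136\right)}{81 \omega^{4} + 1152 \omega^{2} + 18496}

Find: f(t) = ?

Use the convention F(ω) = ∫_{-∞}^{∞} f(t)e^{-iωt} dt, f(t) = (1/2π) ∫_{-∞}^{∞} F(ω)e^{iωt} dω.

f(t) = e^{- \frac{10 \left|{t}\right|}{3}} \cos{\left(2 t \right)}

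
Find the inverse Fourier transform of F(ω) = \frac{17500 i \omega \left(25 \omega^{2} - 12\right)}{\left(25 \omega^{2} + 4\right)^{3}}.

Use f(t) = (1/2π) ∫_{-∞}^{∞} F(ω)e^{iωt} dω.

f(t) = 7 t e^{- \frac{2 \left|{t}\right|}{5}} \left|{t}\right|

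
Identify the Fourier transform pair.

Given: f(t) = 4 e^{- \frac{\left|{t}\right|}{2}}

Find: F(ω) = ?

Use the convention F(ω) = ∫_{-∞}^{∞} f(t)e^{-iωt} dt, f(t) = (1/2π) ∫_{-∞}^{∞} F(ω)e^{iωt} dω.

F(ω) = \frac{16}{4 \omega^{2} + 1}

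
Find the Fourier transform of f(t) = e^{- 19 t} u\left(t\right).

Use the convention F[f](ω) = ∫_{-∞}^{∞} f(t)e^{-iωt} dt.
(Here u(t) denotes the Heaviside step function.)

F(ω) = \frac{1}{i \omega + 19}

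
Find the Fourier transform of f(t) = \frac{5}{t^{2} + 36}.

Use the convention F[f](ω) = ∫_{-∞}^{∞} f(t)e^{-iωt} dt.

F(ω) = \frac{5 \pi e^{- 6 \left|{\omega}\right|}}{6}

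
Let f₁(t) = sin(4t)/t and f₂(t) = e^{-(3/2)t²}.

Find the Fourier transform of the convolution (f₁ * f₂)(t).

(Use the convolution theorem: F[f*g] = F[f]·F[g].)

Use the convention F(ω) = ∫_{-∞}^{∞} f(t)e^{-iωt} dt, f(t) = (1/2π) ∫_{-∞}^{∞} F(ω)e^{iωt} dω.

F[f₁*f₂](ω) = \begin{cases} \frac{\sqrt{6} \pi^{\frac{3}{2}} e^{- \frac{\omega^{2}}{6}}}{3} & \text{for}\: \omega > -4 \wedge \omega < 4 \\0 & \text{otherwise} \end{cases}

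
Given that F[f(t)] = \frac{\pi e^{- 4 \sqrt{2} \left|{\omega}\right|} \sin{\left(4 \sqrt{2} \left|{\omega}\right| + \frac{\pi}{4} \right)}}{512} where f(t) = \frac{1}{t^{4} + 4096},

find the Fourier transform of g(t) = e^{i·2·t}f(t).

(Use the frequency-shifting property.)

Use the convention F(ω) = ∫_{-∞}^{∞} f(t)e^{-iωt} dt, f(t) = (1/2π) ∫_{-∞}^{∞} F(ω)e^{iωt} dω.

F[g](ω) = \frac{\pi e^{- 4 \sqrt{2} \left|{\omega - 2}\right|} \sin{\left(4 \sqrt{2} \left|{\omega - 2}\right| + \frac{\pi}{4} \right)}}{512}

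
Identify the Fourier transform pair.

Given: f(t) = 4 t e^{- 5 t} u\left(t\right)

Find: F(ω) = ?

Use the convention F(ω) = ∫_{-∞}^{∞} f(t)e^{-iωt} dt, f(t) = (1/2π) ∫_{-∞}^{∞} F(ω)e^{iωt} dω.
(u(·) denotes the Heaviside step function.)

F(ω) = \frac{4}{\left(i \omega + 5\right)^{2}}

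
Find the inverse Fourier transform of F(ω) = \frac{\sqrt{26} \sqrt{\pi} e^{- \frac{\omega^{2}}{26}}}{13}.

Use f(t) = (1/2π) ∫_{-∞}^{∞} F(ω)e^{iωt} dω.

f(t) = e^{- \frac{13 t^{2}}{2}}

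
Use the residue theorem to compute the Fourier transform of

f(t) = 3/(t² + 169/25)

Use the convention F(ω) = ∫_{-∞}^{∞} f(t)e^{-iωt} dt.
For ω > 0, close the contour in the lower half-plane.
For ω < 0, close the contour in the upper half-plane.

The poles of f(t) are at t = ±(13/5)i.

Let g(z) = f(z)e^{-iωz}; for large |z| the factor e^{-iωz} decays in the lower half-plane when ω > 0 and in the upper half-plane when ω < 0.

Case ω > 0 (lower half-plane, clockwise contour ⇒ F(ω) = -2πi·ΣRes):
  Res_{z = - \frac{13 i}{5}} g(z) = \frac{15 i e^{- \frac{13 \omega}{5}}}{26}
  F(ω) = -2πi·ΣRes = \frac{15 \pi e^{- \frac{13 \omega}{5}}}{13}

Case ω < 0 (upper half-plane, counterclockwise contour ⇒ F(ω) = +2πi·ΣRes):
  Res_{z = \frac{13 i}{5}} g(z) = - \frac{15 i e^{\frac{13 \omega}{5}}}{26}
  F(ω) = 2πi·ΣRes = \frac{15 \pi e^{\frac{13 \omega}{5}}}{13}

Both cases combine into a single formula in |ω|:

F(ω) = \frac{15 \pi e^{- \frac{13 \left|{\omega}\right|}{5}}}{13}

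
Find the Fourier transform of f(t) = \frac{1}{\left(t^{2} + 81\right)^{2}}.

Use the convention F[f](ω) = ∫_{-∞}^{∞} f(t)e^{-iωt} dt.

F(ω) = \frac{\pi \left(9 \left|{\omega}\right| + 1\right) e^{- 9 \left|{\omega}\right|}}{1458}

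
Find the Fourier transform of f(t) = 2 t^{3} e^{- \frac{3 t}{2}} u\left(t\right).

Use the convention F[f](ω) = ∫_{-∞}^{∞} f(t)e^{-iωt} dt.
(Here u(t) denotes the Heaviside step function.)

F(ω) = \frac{192}{\left(2 i \omega + 3\right)^{4}}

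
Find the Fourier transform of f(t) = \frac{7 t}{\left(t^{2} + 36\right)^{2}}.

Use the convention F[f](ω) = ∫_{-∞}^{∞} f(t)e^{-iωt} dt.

F(ω) = - \frac{7 i \pi \omega e^{- 6 \left|{\omega}\right|}}{12}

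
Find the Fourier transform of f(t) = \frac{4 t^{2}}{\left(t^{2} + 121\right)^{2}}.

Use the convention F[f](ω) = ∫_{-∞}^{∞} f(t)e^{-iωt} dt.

F(ω) = \frac{2 \pi \left(1 - 11 \left|{\omega}\right|\right) e^{- 11 \left|{\omega}\right|}}{11}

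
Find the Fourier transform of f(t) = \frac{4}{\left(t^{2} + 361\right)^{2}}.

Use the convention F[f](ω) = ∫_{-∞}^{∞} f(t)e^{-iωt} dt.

F(ω) = \frac{2 \pi \left(19 \left|{\omega}\right| + 1\right) e^{- 19 \left|{\omega}\right|}}{6859}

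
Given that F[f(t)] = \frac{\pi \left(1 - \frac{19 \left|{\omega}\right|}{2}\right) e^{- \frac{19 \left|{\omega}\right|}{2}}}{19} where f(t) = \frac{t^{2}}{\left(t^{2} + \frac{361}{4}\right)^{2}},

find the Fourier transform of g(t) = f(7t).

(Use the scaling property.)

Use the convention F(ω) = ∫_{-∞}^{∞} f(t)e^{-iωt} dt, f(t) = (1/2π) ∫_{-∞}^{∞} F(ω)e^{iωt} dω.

F[g](ω) = \frac{\pi \left(14 - 19 \left|{\omega}\right|\right) e^{- \frac{19 \left|{\omega}\right|}{14}}}{1862}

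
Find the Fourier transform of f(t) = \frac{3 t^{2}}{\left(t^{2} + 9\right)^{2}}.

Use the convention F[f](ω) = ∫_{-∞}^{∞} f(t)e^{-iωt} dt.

F(ω) = \frac{\pi \left(1 - 3 \left|{\omega}\right|\right) e^{- 3 \left|{\omega}\right|}}{2}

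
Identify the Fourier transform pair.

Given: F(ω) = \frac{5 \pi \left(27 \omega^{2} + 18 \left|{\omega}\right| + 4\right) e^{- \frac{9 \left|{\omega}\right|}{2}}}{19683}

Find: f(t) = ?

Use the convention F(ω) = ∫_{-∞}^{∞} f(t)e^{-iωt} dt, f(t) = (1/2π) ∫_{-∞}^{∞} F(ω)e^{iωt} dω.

f(t) = \frac{5}{\left(t^{2} + \frac{81}{4}\right)^{3}}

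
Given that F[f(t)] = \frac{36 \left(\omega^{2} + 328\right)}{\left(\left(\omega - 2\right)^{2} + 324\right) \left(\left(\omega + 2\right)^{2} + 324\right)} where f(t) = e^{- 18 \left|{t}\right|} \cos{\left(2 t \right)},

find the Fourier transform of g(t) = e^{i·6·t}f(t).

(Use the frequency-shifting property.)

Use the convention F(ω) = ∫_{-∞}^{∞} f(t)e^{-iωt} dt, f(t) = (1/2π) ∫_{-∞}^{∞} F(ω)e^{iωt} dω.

F[g](ω) = \frac{36 \left(\left(\omega - 6\right)^{2} + 328\right)}{\left(\left(\omega - 8\right)^{2} + 324\right) \left(\left(\omega - 4\right)^{2} + 324\right)}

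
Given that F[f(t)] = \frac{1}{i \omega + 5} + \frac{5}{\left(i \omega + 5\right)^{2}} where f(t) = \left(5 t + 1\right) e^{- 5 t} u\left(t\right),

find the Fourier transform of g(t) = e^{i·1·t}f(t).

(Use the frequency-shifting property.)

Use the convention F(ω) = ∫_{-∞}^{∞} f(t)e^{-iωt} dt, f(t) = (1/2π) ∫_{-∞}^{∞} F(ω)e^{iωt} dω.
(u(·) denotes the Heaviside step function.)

F[g](ω) = \frac{- i \omega - 10 + i}{\omega^{2} + \omega \left(-2 - 10 i\right) - 24 + 10 i}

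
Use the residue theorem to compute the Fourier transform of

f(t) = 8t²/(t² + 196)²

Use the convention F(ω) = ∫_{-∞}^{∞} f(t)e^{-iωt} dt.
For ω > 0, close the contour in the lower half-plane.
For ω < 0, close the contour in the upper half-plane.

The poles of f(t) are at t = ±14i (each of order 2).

Let g(z) = f(z)e^{-iωz}; for large |z| the factor e^{-iωz} decays in the lower half-plane when ω > 0 and in the upper half-plane when ω < 0.

Case ω > 0 (lower half-plane, clockwise contour ⇒ F(ω) = -2πi·ΣRes):
  Res_{z = - 14 i} g(z) = \frac{i \left(1 - 14 \omega\right) e^{- 14 \omega}}{7} (pole of order 2)
  F(ω) = -2πi·ΣRes = \frac{2 \pi \left(1 - 14 \omega\right) e^{- 14 \omega}}{7}

Case ω < 0 (upper half-plane, counterclockwise contour ⇒ F(ω) = +2πi·ΣRes):
  Res_{z = 14 i} g(z) = \frac{i \left(- 14 \omega - 1\right) e^{14 \omega}}{7} (pole of order 2)
  F(ω) = 2πi·ΣRes = \frac{2 \pi \left(14 \omega + 1\right) e^{14 \omega}}{7}

Both cases combine into a single formula in |ω|:

F(ω) = \frac{2 \pi \left(1 - 14 \left|{\omega}\right|\right) e^{- 14 \left|{\omega}\right|}}{7}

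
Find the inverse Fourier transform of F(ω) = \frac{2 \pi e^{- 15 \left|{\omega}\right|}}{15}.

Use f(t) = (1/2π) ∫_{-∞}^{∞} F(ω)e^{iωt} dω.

f(t) = \frac{2}{t^{2} + 225}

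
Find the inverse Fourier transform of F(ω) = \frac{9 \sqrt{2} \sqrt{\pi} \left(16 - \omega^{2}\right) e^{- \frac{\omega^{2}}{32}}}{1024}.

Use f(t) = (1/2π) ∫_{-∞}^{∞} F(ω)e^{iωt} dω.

f(t) = 9 t^{2} e^{- 8 t^{2}}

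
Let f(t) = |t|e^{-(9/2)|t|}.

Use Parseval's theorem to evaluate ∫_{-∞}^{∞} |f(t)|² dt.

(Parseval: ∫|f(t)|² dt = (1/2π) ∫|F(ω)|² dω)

∫|f(t)|² dt = \frac{4}{729}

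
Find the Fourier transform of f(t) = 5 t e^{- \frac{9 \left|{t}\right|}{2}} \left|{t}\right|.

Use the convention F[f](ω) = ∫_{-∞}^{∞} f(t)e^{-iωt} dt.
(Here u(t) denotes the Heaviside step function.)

F(ω) = \frac{320 i \omega \left(4 \omega^{2} - 243\right)}{\left(4 \omega^{2} + 81\right)^{3}}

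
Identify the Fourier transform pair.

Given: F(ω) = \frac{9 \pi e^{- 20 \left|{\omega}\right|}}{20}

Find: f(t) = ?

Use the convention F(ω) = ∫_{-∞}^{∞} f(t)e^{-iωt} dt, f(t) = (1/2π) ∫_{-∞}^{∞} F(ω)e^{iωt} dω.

f(t) = \frac{9}{t^{2} + 400}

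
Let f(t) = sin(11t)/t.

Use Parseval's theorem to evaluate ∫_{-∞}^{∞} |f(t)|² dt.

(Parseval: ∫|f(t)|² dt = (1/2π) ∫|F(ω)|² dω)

∫|f(t)|² dt = 11 \pi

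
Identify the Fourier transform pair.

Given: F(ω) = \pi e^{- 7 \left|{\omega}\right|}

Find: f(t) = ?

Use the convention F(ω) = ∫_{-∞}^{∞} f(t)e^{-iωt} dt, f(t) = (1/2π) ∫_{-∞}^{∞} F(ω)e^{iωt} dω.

f(t) = \frac{7}{t^{2} + 49}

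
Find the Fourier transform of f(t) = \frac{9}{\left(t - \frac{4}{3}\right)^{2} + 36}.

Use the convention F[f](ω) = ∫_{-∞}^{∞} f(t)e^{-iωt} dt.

F(ω) = \frac{3 \pi e^{- \frac{4 i \omega}{3} - 6 \left|{\omega}\right|}}{2}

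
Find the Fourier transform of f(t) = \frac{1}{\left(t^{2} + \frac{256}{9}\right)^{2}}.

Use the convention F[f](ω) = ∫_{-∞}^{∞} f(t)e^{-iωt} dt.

F(ω) = \frac{9 \pi \left(16 \left|{\omega}\right| + 3\right) e^{- \frac{16 \left|{\omega}\right|}{3}}}{8192}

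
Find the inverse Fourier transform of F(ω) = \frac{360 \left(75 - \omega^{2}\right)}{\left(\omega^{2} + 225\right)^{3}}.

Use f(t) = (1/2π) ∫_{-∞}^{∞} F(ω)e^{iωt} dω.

f(t) = 2 t^{2} e^{- 15 \left|{t}\right|}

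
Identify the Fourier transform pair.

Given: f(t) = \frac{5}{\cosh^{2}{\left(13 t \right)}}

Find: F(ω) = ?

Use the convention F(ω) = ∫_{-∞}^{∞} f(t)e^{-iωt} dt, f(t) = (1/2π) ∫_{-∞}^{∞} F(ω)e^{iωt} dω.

F(ω) = \frac{5 \pi \omega}{169 \sinh{\left(\frac{\pi \omega}{26} \right)}}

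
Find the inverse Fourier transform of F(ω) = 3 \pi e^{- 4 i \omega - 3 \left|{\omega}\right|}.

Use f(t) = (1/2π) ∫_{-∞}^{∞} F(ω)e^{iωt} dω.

f(t) = \frac{9}{\left(t - 4\right)^{2} + 9}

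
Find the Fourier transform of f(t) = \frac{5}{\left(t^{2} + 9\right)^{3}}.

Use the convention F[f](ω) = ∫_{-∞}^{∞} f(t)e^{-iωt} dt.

F(ω) = \frac{5 \pi \left(3 \omega^{2} + 3 \left|{\omega}\right| + 1\right) e^{- 3 \left|{\omega}\right|}}{648}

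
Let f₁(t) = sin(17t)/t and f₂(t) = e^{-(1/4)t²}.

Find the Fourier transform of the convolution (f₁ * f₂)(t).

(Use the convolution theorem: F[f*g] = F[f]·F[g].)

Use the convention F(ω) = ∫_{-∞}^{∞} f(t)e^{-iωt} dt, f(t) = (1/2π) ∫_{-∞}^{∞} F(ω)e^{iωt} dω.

F[f₁*f₂](ω) = \begin{cases} 2 \pi^{\frac{3}{2}} e^{- \omega^{2}} & \text{for}\: \omega > -17 \wedge \omega < 17 \\0 & \text{otherwise} \end{cases}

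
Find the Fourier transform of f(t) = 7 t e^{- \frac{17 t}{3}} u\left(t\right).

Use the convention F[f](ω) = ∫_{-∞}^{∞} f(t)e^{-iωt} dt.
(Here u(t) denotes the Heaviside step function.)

F(ω) = \frac{63}{\left(3 i \omega + 17\right)^{2}}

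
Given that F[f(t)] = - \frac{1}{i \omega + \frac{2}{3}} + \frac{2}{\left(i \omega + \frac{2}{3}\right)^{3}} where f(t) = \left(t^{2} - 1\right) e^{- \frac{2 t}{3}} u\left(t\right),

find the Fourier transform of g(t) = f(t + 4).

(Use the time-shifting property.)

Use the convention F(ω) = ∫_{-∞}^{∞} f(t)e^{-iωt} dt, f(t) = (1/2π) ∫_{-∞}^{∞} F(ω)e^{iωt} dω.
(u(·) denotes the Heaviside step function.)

F[g](ω) = \frac{3 \left(54 i \omega - \left(3 i \omega + 2\right)^{3} + 36\right) e^{4 i \omega}}{\left(3 i \omega + 2\right)^{4}}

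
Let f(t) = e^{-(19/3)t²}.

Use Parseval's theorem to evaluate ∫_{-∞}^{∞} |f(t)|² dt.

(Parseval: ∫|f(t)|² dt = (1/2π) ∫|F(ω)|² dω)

∫|f(t)|² dt = \frac{\sqrt{114} \sqrt{\pi}}{38}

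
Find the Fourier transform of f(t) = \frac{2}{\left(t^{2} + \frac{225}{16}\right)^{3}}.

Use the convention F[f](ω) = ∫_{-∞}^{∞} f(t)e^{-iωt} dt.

F(ω) = \frac{16 \pi \left(75 \omega^{2} + 60 \left|{\omega}\right| + 16\right) e^{- \frac{15 \left|{\omega}\right|}{4}}}{253125}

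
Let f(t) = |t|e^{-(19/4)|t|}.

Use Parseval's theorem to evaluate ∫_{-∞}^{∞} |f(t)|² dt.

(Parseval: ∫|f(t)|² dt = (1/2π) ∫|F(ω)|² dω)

∫|f(t)|² dt = \frac{32}{6859}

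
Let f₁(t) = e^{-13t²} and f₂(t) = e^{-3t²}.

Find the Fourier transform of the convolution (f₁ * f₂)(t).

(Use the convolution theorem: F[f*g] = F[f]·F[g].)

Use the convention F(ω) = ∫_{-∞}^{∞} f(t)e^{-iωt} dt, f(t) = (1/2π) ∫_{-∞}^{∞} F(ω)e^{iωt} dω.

F[f₁*f₂](ω) = \frac{\sqrt{39} \pi e^{- \frac{4 \omega^{2}}{39}}}{39}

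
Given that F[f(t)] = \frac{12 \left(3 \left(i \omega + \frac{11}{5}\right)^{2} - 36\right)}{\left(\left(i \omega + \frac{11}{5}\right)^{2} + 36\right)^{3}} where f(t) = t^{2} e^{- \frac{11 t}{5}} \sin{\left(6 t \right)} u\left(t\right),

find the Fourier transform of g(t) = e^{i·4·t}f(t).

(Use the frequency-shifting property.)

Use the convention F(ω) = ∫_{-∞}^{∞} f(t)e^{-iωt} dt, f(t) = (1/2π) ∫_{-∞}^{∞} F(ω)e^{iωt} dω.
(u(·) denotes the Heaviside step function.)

F[g](ω) = \frac{22500 \left(\left(5 i \left(\omega - 4\right) + 11\right)^{2} - 300\right)}{\left(\left(5 i \left(\omega - 4\right) + 11\right)^{2} + 900\right)^{3}}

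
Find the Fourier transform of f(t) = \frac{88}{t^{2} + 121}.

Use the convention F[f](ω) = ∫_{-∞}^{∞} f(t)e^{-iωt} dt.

F(ω) = 8 \pi e^{- 11 \left|{\omega}\right|}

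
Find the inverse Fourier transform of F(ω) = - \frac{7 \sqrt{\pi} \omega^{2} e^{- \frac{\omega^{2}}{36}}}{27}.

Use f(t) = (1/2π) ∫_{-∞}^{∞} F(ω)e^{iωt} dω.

f(t) = 7 \left(36 t^{2} - 2\right) e^{- 9 t^{2}}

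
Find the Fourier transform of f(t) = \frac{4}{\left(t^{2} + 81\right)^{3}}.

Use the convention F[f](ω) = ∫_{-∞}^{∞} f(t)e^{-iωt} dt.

F(ω) = \frac{\pi \left(27 \omega^{2} + 9 \left|{\omega}\right| + 1\right) e^{- 9 \left|{\omega}\right|}}{39366}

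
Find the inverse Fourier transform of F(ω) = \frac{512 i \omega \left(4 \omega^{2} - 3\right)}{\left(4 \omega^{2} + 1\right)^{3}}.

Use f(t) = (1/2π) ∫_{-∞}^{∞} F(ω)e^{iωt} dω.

f(t) = 8 t e^{- \frac{\left|{t}\right|}{2}} \left|{t}\right|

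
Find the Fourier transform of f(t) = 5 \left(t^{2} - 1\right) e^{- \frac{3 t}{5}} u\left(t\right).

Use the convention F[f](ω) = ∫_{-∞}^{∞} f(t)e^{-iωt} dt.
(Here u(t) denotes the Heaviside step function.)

F(ω) = \frac{25 \left(250 i \omega - \left(5 i \omega + 3\right)^{3} + 150\right)}{\left(5 i \omega + 3\right)^{4}}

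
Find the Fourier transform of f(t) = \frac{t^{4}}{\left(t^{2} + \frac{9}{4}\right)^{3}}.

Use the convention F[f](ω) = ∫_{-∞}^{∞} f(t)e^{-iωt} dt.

F(ω) = \frac{\pi \left(3 \omega^{2} - 10 \left|{\omega}\right| + 4\right) e^{- \frac{3 \left|{\omega}\right|}{2}}}{16}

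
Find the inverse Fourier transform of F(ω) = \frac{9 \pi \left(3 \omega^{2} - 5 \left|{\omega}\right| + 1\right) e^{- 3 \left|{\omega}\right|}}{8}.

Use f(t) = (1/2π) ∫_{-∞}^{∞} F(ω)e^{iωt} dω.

f(t) = \frac{9 t^{4}}{\left(t^{2} + 9\right)^{3}}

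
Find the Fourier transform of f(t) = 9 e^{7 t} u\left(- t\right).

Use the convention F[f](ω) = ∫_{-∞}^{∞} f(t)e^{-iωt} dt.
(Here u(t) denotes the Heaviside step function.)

F(ω) = - \frac{9}{i \omega - 7}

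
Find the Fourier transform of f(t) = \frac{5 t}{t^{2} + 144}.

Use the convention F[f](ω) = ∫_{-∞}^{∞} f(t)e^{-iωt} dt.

F(ω) = - 5 i \pi e^{- 12 \left|{\omega}\right|} \operatorname{sign}{\left(\omega \right)}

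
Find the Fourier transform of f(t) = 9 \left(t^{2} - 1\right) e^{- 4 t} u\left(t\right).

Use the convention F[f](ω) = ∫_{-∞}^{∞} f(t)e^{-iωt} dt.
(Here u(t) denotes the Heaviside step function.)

F(ω) = \frac{9 \left(2 i \omega - \left(i \omega + 4\right)^{3} + 8\right)}{\left(i \omega + 4\right)^{4}}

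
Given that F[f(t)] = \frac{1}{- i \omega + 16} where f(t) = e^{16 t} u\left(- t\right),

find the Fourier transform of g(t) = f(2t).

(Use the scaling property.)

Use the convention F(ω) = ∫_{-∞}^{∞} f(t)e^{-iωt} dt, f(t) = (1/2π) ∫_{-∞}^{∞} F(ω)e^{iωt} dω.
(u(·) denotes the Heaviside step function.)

F[g](ω) = \frac{i}{\omega + 32 i}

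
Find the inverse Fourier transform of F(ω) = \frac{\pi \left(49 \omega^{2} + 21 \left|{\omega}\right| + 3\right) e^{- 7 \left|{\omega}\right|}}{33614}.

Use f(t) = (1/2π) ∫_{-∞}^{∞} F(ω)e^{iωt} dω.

f(t) = \frac{4}{\left(t^{2} + 49\right)^{3}}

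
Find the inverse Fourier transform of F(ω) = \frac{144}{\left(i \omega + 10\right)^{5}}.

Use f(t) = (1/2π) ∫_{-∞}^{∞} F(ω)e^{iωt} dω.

f(t) = 6 t^{4} e^{- 10 t} u\left(t\right)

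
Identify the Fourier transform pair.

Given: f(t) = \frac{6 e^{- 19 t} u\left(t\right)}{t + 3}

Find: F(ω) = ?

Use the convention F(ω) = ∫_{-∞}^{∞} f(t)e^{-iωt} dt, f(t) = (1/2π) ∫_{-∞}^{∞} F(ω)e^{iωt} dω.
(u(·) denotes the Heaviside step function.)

F(ω) = 6 e^{3 i \omega + 57} \operatorname{E}_{1}\left(3 i \omega + 57\right)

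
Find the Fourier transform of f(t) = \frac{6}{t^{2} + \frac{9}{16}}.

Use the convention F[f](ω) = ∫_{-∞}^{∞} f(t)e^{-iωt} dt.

F(ω) = 8 \pi e^{- \frac{3 \left|{\omega}\right|}{4}}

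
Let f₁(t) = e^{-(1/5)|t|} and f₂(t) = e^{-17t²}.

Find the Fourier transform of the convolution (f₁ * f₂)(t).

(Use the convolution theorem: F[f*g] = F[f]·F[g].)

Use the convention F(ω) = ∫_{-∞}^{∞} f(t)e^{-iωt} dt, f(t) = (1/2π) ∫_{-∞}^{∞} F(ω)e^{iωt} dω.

F[f₁*f₂](ω) = \frac{10 \sqrt{17} \sqrt{\pi} e^{- \frac{\omega^{2}}{68}}}{17 \left(25 \omega^{2} + 1\right)}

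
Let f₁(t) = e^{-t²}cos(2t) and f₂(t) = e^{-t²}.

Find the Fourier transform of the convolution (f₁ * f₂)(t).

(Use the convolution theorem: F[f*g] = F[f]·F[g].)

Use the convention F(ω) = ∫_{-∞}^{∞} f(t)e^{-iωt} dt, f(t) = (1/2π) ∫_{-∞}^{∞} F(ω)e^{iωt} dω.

F[f₁*f₂](ω) = \pi e^{- \frac{\omega^{2}}{2} - 1} \cosh{\left(\omega \right)}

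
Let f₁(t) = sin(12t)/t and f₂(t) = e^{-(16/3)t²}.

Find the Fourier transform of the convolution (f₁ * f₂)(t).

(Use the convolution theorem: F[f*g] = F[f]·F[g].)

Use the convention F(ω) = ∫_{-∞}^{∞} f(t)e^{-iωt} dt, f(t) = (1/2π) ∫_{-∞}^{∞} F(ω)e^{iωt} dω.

F[f₁*f₂](ω) = \begin{cases} \frac{\sqrt{3} \pi^{\frac{3}{2}} e^{- \frac{3 \omega^{2}}{64}}}{4} & \text{for}\: \omega > -12 \wedge \omega < 12 \\0 & \text{otherwise} \end{cases}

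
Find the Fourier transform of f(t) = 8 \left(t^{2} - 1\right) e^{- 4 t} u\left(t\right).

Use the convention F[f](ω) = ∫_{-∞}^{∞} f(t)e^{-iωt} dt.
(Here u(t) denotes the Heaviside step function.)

F(ω) = \frac{8 \left(2 i \omega - \left(i \omega + 4\right)^{3} + 8\right)}{\left(i \omega + 4\right)^{4}}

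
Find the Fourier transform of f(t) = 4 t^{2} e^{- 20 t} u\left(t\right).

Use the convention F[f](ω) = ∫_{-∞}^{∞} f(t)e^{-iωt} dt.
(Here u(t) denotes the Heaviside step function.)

F(ω) = \frac{8}{\left(i \omega + 20\right)^{3}}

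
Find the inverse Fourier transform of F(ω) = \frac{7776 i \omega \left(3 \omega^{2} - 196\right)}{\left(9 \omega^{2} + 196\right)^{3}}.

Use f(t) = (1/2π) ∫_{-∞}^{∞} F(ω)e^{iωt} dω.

f(t) = 8 t e^{- \frac{14 \left|{t}\right|}{3}} \left|{t}\right|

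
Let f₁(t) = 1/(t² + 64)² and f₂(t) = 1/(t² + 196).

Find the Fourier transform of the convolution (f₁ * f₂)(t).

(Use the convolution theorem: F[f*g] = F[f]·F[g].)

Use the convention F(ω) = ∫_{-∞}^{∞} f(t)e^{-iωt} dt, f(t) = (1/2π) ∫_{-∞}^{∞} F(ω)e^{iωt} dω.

F[f₁*f₂](ω) = \frac{\pi^{2} \left(8 \left|{\omega}\right| + 1\right) e^{- 22 \left|{\omega}\right|}}{14336}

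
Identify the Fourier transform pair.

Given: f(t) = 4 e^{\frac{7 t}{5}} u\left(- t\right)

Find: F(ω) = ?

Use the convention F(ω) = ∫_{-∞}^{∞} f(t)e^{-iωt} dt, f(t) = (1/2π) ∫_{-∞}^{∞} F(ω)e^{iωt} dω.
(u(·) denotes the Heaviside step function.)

F(ω) = - \frac{20}{5 i \omega - 7}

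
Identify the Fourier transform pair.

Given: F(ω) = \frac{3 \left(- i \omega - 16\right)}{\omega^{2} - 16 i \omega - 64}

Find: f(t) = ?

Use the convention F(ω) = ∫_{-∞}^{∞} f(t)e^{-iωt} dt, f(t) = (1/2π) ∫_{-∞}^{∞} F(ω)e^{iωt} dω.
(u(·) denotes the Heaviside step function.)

f(t) = 3 \left(8 t + 1\right) e^{- 8 t} u\left(t\right)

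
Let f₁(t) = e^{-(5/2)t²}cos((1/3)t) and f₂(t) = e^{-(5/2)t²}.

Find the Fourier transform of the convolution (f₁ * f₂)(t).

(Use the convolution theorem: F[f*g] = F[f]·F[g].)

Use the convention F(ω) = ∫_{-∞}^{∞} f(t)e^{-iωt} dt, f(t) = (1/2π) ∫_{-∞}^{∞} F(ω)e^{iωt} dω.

F[f₁*f₂](ω) = \frac{\pi \left(e^{\frac{2 \omega}{15}} + 1\right) e^{- \frac{\omega^{2}}{5} - \frac{\omega}{15} - \frac{1}{90}}}{5}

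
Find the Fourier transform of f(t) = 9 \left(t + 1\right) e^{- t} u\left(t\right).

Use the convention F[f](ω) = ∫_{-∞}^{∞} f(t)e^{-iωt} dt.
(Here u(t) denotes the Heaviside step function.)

F(ω) = \frac{9 \left(- i \omega - 2\right)}{\omega^{2} - 2 i \omega - 1}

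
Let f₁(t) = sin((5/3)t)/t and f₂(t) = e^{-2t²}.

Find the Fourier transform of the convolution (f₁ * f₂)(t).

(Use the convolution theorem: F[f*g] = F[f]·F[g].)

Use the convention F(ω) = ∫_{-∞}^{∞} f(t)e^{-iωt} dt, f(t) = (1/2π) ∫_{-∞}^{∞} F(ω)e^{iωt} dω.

F[f₁*f₂](ω) = \begin{cases} \frac{\sqrt{2} \pi^{\frac{3}{2}} e^{- \frac{\omega^{2}}{8}}}{2} & \text{for}\: \omega > - \frac{5}{3} \wedge \omega < \frac{5}{3} \\0 & \text{otherwise} \end{cases}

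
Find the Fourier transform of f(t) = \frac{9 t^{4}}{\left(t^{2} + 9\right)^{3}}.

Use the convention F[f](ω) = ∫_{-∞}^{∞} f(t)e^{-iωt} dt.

F(ω) = \frac{9 \pi \left(3 \omega^{2} - 5 \left|{\omega}\right| + 1\right) e^{- 3 \left|{\omega}\right|}}{8}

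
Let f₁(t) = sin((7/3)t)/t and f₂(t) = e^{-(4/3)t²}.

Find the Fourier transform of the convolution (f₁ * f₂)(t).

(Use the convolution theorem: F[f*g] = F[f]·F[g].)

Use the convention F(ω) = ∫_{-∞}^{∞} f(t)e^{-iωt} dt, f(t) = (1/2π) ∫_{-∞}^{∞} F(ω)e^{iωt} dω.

F[f₁*f₂](ω) = \begin{cases} \frac{\sqrt{3} \pi^{\frac{3}{2}} e^{- \frac{3 \omega^{2}}{16}}}{2} & \text{for}\: \omega > - \frac{7}{3} \wedge \omega < \frac{7}{3} \\0 & \text{otherwise} \end{cases}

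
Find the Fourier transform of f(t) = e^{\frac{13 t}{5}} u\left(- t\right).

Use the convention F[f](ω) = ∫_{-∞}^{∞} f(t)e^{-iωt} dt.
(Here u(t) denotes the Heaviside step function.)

F(ω) = - \frac{5}{5 i \omega - 13}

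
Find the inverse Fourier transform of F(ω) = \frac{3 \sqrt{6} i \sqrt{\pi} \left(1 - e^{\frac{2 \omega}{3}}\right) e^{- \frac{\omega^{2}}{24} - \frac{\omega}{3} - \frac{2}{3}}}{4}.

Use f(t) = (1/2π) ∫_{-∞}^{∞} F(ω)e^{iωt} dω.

f(t) = 9 e^{- 6 t^{2}} \sin{\left(4 t \right)}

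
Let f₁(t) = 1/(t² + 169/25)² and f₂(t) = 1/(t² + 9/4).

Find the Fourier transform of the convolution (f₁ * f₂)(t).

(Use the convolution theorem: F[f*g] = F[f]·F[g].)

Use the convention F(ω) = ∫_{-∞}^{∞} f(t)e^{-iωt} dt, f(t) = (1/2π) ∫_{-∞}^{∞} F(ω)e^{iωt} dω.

F[f₁*f₂](ω) = \frac{25 \pi^{2} \left(13 \left|{\omega}\right| + 5\right) e^{- \frac{41 \left|{\omega}\right|}{10}}}{6591}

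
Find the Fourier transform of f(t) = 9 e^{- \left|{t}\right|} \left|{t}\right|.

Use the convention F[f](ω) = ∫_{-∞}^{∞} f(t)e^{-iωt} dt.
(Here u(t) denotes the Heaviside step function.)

F(ω) = \frac{18 \left(1 - \omega^{2}\right)}{\left(\omega^{2} + 1\right)^{2}}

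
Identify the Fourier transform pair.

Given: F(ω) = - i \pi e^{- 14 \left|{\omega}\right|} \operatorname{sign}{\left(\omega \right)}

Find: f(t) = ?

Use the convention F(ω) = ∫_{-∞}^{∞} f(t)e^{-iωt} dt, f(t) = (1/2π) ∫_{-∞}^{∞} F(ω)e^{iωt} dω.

f(t) = \frac{t}{t^{2} + 196}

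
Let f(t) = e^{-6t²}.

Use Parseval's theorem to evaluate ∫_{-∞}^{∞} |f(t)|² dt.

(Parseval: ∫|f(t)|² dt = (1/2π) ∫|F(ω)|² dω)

∫|f(t)|² dt = \frac{\sqrt{3} \sqrt{\pi}}{6}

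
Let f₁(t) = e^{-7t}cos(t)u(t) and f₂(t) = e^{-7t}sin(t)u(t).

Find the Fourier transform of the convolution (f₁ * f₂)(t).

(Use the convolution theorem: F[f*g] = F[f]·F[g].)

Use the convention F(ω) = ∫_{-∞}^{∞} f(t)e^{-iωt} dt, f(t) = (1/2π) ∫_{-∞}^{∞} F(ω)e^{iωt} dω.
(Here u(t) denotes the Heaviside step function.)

F[f₁*f₂](ω) = \frac{i \omega + 7}{\left(\left(i \omega + 7\right)^{2} + 1\right)^{2}}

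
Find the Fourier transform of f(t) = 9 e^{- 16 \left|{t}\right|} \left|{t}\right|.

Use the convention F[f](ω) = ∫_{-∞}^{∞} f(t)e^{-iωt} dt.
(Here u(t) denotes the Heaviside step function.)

F(ω) = \frac{18 \left(256 - \omega^{2}\right)}{\left(\omega^{2} + 256\right)^{2}}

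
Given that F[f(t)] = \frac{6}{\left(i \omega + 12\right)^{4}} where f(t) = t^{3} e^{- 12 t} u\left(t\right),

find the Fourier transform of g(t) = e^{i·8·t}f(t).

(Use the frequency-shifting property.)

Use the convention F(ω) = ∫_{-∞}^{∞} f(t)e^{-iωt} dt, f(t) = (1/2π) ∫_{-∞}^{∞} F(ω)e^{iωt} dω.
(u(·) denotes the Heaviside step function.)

F[g](ω) = \frac{6}{\left(i \left(\omega - 8\right) + 12\right)^{4}}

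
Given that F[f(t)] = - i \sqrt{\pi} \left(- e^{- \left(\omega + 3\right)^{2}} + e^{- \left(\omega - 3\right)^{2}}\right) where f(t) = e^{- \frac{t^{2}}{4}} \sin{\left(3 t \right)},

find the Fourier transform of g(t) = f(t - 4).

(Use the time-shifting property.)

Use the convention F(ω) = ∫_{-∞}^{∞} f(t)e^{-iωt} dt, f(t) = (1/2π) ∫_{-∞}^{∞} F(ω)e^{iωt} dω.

F[g](ω) = i \sqrt{\pi} \left(1 - e^{12 \omega}\right) e^{- \omega^{2} - 6 \omega - 4 i \omega - 9}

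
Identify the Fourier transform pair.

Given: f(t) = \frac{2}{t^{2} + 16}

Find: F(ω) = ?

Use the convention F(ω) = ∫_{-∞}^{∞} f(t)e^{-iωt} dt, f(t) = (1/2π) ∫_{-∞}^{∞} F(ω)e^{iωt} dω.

F(ω) = \frac{\pi e^{- 4 \left|{\omega}\right|}}{2}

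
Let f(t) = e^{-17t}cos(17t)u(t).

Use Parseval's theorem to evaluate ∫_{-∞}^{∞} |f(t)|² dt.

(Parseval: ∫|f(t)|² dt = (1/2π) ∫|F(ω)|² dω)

∫|f(t)|² dt = \frac{3}{136}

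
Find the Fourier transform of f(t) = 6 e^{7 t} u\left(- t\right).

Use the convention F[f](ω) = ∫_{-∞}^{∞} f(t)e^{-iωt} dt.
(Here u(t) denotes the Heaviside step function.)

F(ω) = - \frac{6}{i \omega - 7}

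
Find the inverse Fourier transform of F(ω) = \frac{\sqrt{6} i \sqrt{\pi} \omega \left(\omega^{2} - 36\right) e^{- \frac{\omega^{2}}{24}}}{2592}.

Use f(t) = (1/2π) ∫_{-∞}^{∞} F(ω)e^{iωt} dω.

f(t) = 4 t^{3} e^{- 6 t^{2}}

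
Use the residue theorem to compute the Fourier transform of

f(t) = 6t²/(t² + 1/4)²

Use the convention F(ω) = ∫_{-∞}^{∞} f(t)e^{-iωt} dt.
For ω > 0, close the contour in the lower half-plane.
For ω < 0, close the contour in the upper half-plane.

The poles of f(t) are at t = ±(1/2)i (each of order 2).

Let g(z) = f(z)e^{-iωz}; for large |z| the factor e^{-iωz} decays in the lower half-plane when ω > 0 and in the upper half-plane when ω < 0.

Case ω > 0 (lower half-plane, clockwise contour ⇒ F(ω) = -2πi·ΣRes):
  Res_{z = - \frac{i}{2}} g(z) = \frac{3 i \left(2 - \omega\right) e^{- \frac{\omega}{2}}}{2} (pole of order 2)
  F(ω) = -2πi·ΣRes = 3 \pi \left(2 - \omega\right) e^{- \frac{\omega}{2}}

Case ω < 0 (upper half-plane, counterclockwise contour ⇒ F(ω) = +2πi·ΣRes):
  Res_{z = \frac{i}{2}} g(z) = \frac{3 i \left(- \omega - 2\right) e^{\frac{\omega}{2}}}{2} (pole of order 2)
  F(ω) = 2πi·ΣRes = 3 \pi \left(\omega + 2\right) e^{\frac{\omega}{2}}

Both cases combine into a single formula in |ω|:

F(ω) = 3 \pi \left(2 - \left|{\omega}\right|\right) e^{- \frac{\left|{\omega}\right|}{2}}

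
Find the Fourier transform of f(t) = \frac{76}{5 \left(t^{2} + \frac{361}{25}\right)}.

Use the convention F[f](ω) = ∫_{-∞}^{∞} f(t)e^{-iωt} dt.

F(ω) = 4 \pi e^{- \frac{19 \left|{\omega}\right|}{5}}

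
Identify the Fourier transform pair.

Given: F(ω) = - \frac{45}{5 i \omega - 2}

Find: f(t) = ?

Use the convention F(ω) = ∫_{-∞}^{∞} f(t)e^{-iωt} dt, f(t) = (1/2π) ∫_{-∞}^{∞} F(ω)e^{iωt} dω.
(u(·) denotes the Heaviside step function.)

f(t) = 9 e^{\frac{2 t}{5}} u\left(- t\right)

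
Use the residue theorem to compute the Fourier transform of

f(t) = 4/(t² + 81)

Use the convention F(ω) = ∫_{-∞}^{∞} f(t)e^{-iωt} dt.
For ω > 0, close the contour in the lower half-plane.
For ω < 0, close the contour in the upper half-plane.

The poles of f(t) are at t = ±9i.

Let g(z) = f(z)e^{-iωz}; for large |z| the factor e^{-iωz} decays in the lower half-plane when ω > 0 and in the upper half-plane when ω < 0.

Case ω > 0 (lower half-plane, clockwise contour ⇒ F(ω) = -2πi·ΣRes):
  Res_{z = - 9 i} g(z) = \frac{2 i e^{- 9 \omega}}{9}
  F(ω) = -2πi·ΣRes = \frac{4 \pi e^{- 9 \omega}}{9}

Case ω < 0 (upper half-plane, counterclockwise contour ⇒ F(ω) = +2πi·ΣRes):
  Res_{z = 9 i} g(z) = - \frac{2 i e^{9 \omega}}{9}
  F(ω) = 2πi·ΣRes = \frac{4 \pi e^{9 \omega}}{9}

Both cases combine into a single formula in |ω|:

F(ω) = \frac{4 \pi e^{- 9 \left|{\omega}\right|}}{9}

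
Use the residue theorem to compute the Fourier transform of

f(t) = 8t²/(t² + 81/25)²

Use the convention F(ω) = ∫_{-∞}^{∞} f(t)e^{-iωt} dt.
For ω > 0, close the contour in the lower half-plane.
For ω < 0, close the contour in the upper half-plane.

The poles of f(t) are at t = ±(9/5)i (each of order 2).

Let g(z) = f(z)e^{-iωz}; for large |z| the factor e^{-iωz} decays in the lower half-plane when ω > 0 and in the upper half-plane when ω < 0.

Case ω > 0 (lower half-plane, clockwise contour ⇒ F(ω) = -2πi·ΣRes):
  Res_{z = - \frac{9 i}{5}} g(z) = i \left(\frac{10}{9} - 2 \omega\right) e^{- \frac{9 \omega}{5}} (pole of order 2)
  F(ω) = -2πi·ΣRes = \frac{4 \pi \left(5 - 9 \omega\right) e^{- \frac{9 \omega}{5}}}{9}

Case ω < 0 (upper half-plane, counterclockwise contour ⇒ F(ω) = +2πi·ΣRes):
  Res_{z = \frac{9 i}{5}} g(z) = i \left(- 2 \omega - \frac{10}{9}\right) e^{\frac{9 \omega}{5}} (pole of order 2)
  F(ω) = 2πi·ΣRes = \frac{4 \pi \left(9 \omega + 5\right) e^{\frac{9 \omega}{5}}}{9}

Both cases combine into a single formula in |ω|:

F(ω) = \frac{4 \pi \left(5 - 9 \left|{\omega}\right|\right) e^{- \frac{9 \left|{\omega}\right|}{5}}}{9}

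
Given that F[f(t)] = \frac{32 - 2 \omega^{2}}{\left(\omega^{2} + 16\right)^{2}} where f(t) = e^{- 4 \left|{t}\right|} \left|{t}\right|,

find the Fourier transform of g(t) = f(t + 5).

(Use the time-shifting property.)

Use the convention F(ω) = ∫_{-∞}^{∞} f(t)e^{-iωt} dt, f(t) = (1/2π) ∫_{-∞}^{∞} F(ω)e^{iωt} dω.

F[g](ω) = \frac{2 \left(16 - \omega^{2}\right) e^{5 i \omega}}{\left(\omega^{2} + 16\right)^{2}}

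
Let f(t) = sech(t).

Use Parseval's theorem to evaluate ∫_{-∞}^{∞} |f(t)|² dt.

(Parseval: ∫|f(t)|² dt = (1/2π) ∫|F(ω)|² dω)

∫|f(t)|² dt = 2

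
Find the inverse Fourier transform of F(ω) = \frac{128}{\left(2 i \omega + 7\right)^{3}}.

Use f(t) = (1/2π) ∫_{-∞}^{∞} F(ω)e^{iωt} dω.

f(t) = 8 t^{2} e^{- \frac{7 t}{2}} u\left(t\right)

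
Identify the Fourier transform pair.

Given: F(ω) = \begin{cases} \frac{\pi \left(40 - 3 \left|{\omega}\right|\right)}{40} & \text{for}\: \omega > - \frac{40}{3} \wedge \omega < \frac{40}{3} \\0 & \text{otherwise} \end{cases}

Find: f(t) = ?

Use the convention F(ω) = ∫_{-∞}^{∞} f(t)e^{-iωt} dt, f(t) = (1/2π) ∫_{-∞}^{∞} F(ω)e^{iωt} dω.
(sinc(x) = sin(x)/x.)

f(t) = \frac{20 \operatorname{sinc}^{2}{\left(\frac{20 t}{3} \right)}}{3}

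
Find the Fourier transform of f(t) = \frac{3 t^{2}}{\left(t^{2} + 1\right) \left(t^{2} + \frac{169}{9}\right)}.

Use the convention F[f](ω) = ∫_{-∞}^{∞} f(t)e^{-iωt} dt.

F(ω) = - \frac{27 \pi e^{- \left|{\omega}\right|}}{160} + \frac{117 \pi e^{- \frac{13 \left|{\omega}\right|}{3}}}{160}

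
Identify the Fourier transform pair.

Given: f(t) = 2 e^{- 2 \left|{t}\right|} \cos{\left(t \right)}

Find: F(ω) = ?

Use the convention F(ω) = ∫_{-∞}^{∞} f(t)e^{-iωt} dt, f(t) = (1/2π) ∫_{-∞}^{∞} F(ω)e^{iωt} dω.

F(ω) = \frac{8 \left(\omega^{2} + 5\right)}{\omega^{4} + 6 \omega^{2} + 25}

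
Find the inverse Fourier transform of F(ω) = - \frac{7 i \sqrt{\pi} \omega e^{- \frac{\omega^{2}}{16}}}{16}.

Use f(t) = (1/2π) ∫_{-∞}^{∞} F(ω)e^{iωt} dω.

f(t) = 7 t e^{- 4 t^{2}}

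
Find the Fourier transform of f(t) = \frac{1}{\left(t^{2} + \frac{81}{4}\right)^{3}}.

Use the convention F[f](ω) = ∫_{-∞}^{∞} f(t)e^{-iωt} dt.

F(ω) = \frac{\pi \left(27 \omega^{2} + 18 \left|{\omega}\right| + 4\right) e^{- \frac{9 \left|{\omega}\right|}{2}}}{19683}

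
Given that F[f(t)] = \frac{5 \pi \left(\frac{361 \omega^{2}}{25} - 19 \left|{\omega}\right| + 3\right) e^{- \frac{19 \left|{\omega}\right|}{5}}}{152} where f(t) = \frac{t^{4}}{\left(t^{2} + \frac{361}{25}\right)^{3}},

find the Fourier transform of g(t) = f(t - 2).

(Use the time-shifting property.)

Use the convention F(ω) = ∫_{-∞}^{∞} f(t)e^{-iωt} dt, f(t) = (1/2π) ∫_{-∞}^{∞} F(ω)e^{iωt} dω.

F[g](ω) = \frac{\pi \left(361 \omega^{2} - 475 \left|{\omega}\right| + 75\right) e^{- 2 i \omega - \frac{19 \left|{\omega}\right|}{5}}}{760}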